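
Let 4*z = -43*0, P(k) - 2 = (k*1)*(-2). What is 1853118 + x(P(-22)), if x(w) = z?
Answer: 1853118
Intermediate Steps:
P(k) = 2 - 2*k (P(k) = 2 + (k*1)*(-2) = 2 + k*(-2) = 2 - 2*k)
z = 0 (z = (-43*0)/4 = (¼)*0 = 0)
x(w) = 0
1853118 + x(P(-22)) = 1853118 + 0 = 1853118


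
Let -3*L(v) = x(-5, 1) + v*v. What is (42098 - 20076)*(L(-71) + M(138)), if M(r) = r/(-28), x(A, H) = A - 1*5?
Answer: -37039431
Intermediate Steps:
x(A, H) = -5 + A (x(A, H) = A - 5 = -5 + A)
M(r) = -r/28 (M(r) = r*(-1/28) = -r/28)
L(v) = 10/3 - v²/3 (L(v) = -((-5 - 5) + v*v)/3 = -(-10 + v²)/3 = 10/3 - v²/3)
(42098 - 20076)*(L(-71) + M(138)) = (42098 - 20076)*((10/3 - ⅓*(-71)²) - 1/28*138) = 22022*((10/3 - ⅓*5041) - 69/14) = 22022*((10/3 - 5041/3) - 69/14) = 22022*(-1677 - 69/14) = 22022*(-23547/14) = -37039431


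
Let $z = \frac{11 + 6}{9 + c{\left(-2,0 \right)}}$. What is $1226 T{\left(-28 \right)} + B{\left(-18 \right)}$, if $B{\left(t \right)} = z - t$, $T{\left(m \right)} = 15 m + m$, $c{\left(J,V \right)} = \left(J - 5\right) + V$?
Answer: $- \frac{1098443}{2} \approx -5.4922 \cdot 10^{5}$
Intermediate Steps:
$c{\left(J,V \right)} = -5 + J + V$ ($c{\left(J,V \right)} = \left(-5 + J\right) + V = -5 + J + V$)
$z = \frac{17}{2}$ ($z = \frac{11 + 6}{9 - 7} = \frac{17}{9 - 7} = \frac{17}{2} \approx 8.5$)
$T{\left(m \right)} = 16 m$
$B{\left(t \right)} = \frac{17}{2} - t$
$1226 T{\left(-28 \right)} + B{\left(-18 \right)} = 1226 \cdot 16 \left(-28\right) + \left(\frac{17}{2} - -18\right) = 1226 \left(-448\right) + \left(\frac{17}{2} + 18\right) = -549248 + \frac{53}{2} = - \frac{1098443}{2}$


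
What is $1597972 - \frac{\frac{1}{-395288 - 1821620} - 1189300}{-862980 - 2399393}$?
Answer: $\frac{11557139379457872447}{7232380802684} \approx 1.598 \cdot 10^{6}$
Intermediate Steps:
$1597972 - \frac{\frac{1}{-395288 - 1821620} - 1189300}{-862980 - 2399393} = 1597972 - \frac{\frac{1}{-2216908} - 1189300}{-3262373} = 1597972 - \left(- \frac{1}{2216908} - 1189300\right) \left(- \frac{1}{3262373}\right) = 1597972 - \left(- \frac{2636568684401}{2216908}\right) \left(- \frac{1}{3262373}\right) = 1597972 - \frac{2636568684401}{7232380802684} = \frac{11557139379457872447}{7232380802684}$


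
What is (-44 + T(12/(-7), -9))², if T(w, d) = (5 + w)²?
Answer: 2647129/2401 ≈ 1102.5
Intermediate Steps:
(-44 + T(12/(-7), -9))² = (-44 + (5 + 12/(-7))²)² = (-44 + (5 + 12*(-⅐))²)² = (-44 + (5 - 12/7)²)² = (-44 + (23/7)²)² = (-44 + 529/49)² = (-1627/49)² = 2647129/2401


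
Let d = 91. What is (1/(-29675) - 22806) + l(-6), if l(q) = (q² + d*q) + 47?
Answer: -690507576/29675 ≈ -23269.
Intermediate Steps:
l(q) = 47 + q² + 91*q (l(q) = (q² + 91*q) + 47 = 47 + q² + 91*q)
(1/(-29675) - 22806) + l(-6) = (1/(-29675) - 22806) + (47 + (-6)² + 91*(-6)) = (-1/29675 - 22806) + (47 + 36 - 546) = -676768051/29675 - 463 = -690507576/29675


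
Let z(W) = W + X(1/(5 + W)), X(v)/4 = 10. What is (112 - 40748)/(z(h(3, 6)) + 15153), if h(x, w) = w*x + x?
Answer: -20318/7607 ≈ -2.6710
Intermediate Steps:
X(v) = 40 (X(v) = 4*10 = 40)
h(x, w) = x + w*x
z(W) = 40 + W (z(W) = W + 40 = 40 + W)
(112 - 40748)/(z(h(3, 6)) + 15153) = (112 - 40748)/((40 + 3*(1 + 6)) + 15153) = -40636/((40 + 3*7) + 15153) = -40636/((40 + 21) + 15153) = -40636/(61 + 15153) = -40636/15214 = -40636*1/15214 = -20318/7607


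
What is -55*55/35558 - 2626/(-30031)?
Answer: 2531533/1067842298 ≈ 0.0023707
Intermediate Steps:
-55*55/35558 - 2626/(-30031) = -3025*1/35558 - 2626*(-1/30031) = -3025/35558 + 2626/30031 = 2531533/1067842298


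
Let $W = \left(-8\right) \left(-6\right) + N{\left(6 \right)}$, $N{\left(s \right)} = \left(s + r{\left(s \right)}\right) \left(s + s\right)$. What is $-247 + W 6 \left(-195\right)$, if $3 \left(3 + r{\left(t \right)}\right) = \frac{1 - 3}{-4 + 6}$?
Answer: $-93847$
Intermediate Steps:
$r{\left(t \right)} = - \frac{10}{3}$ ($r{\left(t \right)} = -3 + \frac{\left(1 - 3\right) \frac{1}{-4 + 6}}{3} = -3 + \frac{\left(-2\right) \frac{1}{2}}{3} = -3 + \frac{1}{3} \left(-1\right) = -3 - \frac{1}{3} = - \frac{10}{3}$)
$N{\left(s \right)} = 2 s \left(- \frac{10}{3} + s\right)$ ($N{\left(s \right)} = \left(s - \frac{10}{3}\right) \left(s + s\right) = \left(- \frac{10}{3} + s\right) 2 s = 2 s \left(- \frac{10}{3} + s\right)$)
$W = 80$ ($W = \left(-8\right) \left(-6\right) + \frac{2}{3} \cdot 6 \left(-10 + 3 \cdot 6\right) = 48 + \frac{2}{3} \cdot 6 \left(-10 + 18\right) = 48 + \frac{2}{3} \cdot 6 \cdot 8 = 48 + 32 = 80$)
$-247 + W 6 \left(-195\right) = -247 + 80 \cdot 6 \left(-195\right) = -247 + 80 \left(-1170\right) = -247 - 93600 = -93847$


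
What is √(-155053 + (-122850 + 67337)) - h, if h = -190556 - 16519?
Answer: 207075 + I*√210566 ≈ 2.0708e+5 + 458.87*I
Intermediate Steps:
h = -207075
√(-155053 + (-122850 + 67337)) - h = √(-155053 + (-122850 + 67337)) - 1*(-207075) = √(-155053 - 55513) + 207075 = √(-210566) + 207075 = I*√210566 + 207075 = 207075 + I*√210566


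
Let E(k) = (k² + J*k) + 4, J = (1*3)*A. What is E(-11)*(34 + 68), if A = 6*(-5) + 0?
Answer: 113730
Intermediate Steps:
A = -30 (A = -30 + 0 = -30)
J = -90 (J = (1*3)*(-30) = 3*(-30) = -90)
E(k) = 4 + k² - 90*k (E(k) = (k² - 90*k) + 4 = 4 + k² - 90*k)
E(-11)*(34 + 68) = (4 + (-11)² - 90*(-11))*(34 + 68) = (4 + 121 + 990)*102 = 1115*102 = 113730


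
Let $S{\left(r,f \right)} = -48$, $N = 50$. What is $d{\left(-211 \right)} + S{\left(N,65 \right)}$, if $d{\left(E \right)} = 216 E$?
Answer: $-45624$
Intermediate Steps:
$d{\left(-211 \right)} + S{\left(N,65 \right)} = 216 \left(-211\right) - 48 = -45576 - 48 = -45624$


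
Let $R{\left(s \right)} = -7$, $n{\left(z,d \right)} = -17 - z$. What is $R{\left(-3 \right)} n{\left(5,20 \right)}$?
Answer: $154$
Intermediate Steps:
$R{\left(-3 \right)} n{\left(5,20 \right)} = - 7 \left(-17 - 5\right) = \left(-7\right) \left(-22\right) = 154$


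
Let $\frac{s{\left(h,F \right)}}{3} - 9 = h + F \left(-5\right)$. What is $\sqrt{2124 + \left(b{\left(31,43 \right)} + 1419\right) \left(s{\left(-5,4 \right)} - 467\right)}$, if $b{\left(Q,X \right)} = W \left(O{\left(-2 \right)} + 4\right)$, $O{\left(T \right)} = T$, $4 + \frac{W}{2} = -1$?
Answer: $i \sqrt{718361} \approx 847.56 i$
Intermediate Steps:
$W = -10$ ($W = -8 + 2 \left(-1\right) = -8 - 2 = -10$)
$b{\left(Q,X \right)} = -20$ ($b{\left(Q,X \right)} = - 10 \left(-2 + 4\right) = \left(-10\right) 2 = -20$)
$s{\left(h,F \right)} = 27 - 15 F + 3 h$ ($s{\left(h,F \right)} = 27 + 3 \left(h + F \left(-5\right)\right) = 27 + 3 \left(h - 5 F\right) = 27 - \left(- 3 h + 15 F\right) = 27 - 15 F + 3 h$)
$\sqrt{2124 + \left(b{\left(31,43 \right)} + 1419\right) \left(s{\left(-5,4 \right)} - 467\right)} = \sqrt{2124 + \left(-20 + 1419\right) \left(\left(27 - 60 + 3 \left(-5\right)\right) - 467\right)} = \sqrt{2124 + 1399 \left(\left(27 - 60 - 15\right) - 467\right)} = \sqrt{2124 + 1399 \left(-48 - 467\right)} = \sqrt{2124 + 1399 \left(-515\right)} = \sqrt{2124 - 720485} = \sqrt{-718361} = i \sqrt{718361}$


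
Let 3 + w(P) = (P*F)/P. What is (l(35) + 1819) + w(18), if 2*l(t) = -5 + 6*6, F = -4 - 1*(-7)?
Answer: 3669/2 ≈ 1834.5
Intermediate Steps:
F = 3 (F = -4 + 7 = 3)
l(t) = 31/2 (l(t) = (-5 + 6*6)/2 = (-5 + 36)/2 = (½)*31 = 31/2)
w(P) = 0 (w(P) = -3 + (P*3)/P = -3 + (3*P)/P = -3 + 3 = 0)
(l(35) + 1819) + w(18) = (31/2 + 1819) + 0 = 3669/2 + 0 = 3669/2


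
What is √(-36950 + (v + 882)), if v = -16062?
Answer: I*√52130 ≈ 228.32*I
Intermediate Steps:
√(-36950 + (v + 882)) = √(-36950 + (-16062 + 882)) = √(-36950 - 15180) = √(-52130) = I*√52130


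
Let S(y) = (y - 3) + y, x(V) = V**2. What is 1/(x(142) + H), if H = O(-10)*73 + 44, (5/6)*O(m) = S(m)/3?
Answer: 5/97682 ≈ 5.1186e-5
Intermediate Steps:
S(y) = -3 + 2*y (S(y) = (-3 + y) + y = -3 + 2*y)
O(m) = -6/5 + 4*m/5 (O(m) = 6*((-3 + 2*m)/3)/5 = 6*((-3 + 2*m)*(1/3))/5 = 6*(-1 + 2*m/3)/5 = -6/5 + 4*m/5)
H = -3138/5 (H = (-6/5 + (4/5)*(-10))*73 + 44 = (-6/5 - 8)*73 + 44 = -46/5*73 + 44 = -3358/5 + 44 = -3138/5 ≈ -627.60)
1/(x(142) + H) = 1/(142**2 - 3138/5) = 1/(20164 - 3138/5) = 1/(97682/5) = 5/97682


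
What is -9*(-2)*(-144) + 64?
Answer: -2528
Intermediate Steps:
-9*(-2)*(-144) + 64 = 18*(-144) + 64 = -2592 + 64 = -2528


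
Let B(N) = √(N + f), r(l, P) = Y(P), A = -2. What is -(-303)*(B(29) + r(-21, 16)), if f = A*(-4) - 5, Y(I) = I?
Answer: 4848 + 1212*√2 ≈ 6562.0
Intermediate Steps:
r(l, P) = P
f = 3 (f = -2*(-4) - 5 = 8 - 5 = 3)
B(N) = √(3 + N) (B(N) = √(N + 3) = √(3 + N))
-(-303)*(B(29) + r(-21, 16)) = -(-303)*(√(3 + 29) + 16) = -(-303)*(√32 + 16) = -(-303)*(4*√2 + 16) = -(-303)*(16 + 4*√2) = -(-4848 - 1212*√2) = 4848 + 1212*√2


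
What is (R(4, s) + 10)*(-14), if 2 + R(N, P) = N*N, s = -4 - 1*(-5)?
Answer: -336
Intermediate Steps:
s = 1 (s = -4 + 5 = 1)
R(N, P) = -2 + N² (R(N, P) = -2 + N*N = -2 + N²)
(R(4, s) + 10)*(-14) = ((-2 + 4²) + 10)*(-14) = ((-2 + 16) + 10)*(-14) = (14 + 10)*(-14) = 24*(-14) = -336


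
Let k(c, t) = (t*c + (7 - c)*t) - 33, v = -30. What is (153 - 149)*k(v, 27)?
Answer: 624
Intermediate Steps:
k(c, t) = -33 + c*t + t*(7 - c) (k(c, t) = (c*t + t*(7 - c)) - 33 = -33 + c*t + t*(7 - c))
(153 - 149)*k(v, 27) = (153 - 149)*(-33 + 7*27) = 4*(-33 + 189) = 4*156 = 624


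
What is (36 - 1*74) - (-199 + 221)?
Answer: -60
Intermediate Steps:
(36 - 1*74) - (-199 + 221) = (36 - 74) - 1*22 = -38 - 22 = -60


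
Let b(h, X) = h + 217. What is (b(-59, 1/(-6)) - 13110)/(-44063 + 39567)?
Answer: 1619/562 ≈ 2.8808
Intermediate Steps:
b(h, X) = 217 + h
(b(-59, 1/(-6)) - 13110)/(-44063 + 39567) = ((217 - 59) - 13110)/(-44063 + 39567) = (158 - 13110)/(-4496) = -12952*(-1/4496) = 1619/562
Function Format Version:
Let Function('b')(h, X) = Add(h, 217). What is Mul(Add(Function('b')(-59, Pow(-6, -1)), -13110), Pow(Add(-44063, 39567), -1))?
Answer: Rational(1619, 562) ≈ 2.8808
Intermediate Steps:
Function('b')(h, X) = Add(217, h)
Mul(Add(Function('b')(-59, Pow(-6, -1)), -13110), Pow(Add(-44063, 39567), -1)) = Mul(Add(Add(217, -59), -13110), Pow(Add(-44063, 39567), -1)) = Mul(Add(158, -13110), Pow(-4496, -1)) = Mul(-12952, Rational(-1, 4496)) = Rational(1619, 562)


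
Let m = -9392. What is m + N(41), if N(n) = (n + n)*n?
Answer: -6030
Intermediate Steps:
N(n) = 2*n² (N(n) = (2*n)*n = 2*n²)
m + N(41) = -9392 + 2*41² = -9392 + 2*1681 = -9392 + 3362 = -6030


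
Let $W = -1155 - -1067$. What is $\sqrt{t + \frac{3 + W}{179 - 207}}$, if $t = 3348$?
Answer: $\frac{\sqrt{656803}}{14} \approx 57.888$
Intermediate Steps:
$W = -88$ ($W = -1155 + 1067 = -88$)
$\sqrt{t + \frac{3 + W}{179 - 207}} = \sqrt{3348 + \frac{3 - 88}{179 - 207}} = \sqrt{3348 - \frac{85}{-28}} = \sqrt{3348 - - \frac{85}{28}} = \sqrt{3348 + \frac{85}{28}} = \sqrt{\frac{93829}{28}} = \frac{\sqrt{656803}}{14}$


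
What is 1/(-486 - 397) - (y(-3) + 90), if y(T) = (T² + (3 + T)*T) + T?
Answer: -84769/883 ≈ -96.001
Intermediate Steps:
y(T) = T + T² + T*(3 + T) (y(T) = (T² + T*(3 + T)) + T = T + T² + T*(3 + T))
1/(-486 - 397) - (y(-3) + 90) = 1/(-486 - 397) - (2*(-3)*(2 - 3) + 90) = 1/(-883) - (2*(-3)*(-1) + 90) = -1/883 - (6 + 90) = -1/883 - 1*96 = -1/883 - 96 = -84769/883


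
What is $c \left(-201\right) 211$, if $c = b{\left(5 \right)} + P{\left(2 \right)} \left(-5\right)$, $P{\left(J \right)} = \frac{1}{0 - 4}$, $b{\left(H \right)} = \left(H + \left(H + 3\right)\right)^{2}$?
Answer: $- \frac{28881891}{4} \approx -7.2205 \cdot 10^{6}$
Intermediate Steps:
$b{\left(H \right)} = \left(3 + 2 H\right)^{2}$ ($b{\left(H \right)} = \left(H + \left(3 + H\right)\right)^{2} = \left(3 + 2 H\right)^{2}$)
$P{\left(J \right)} = - \frac{1}{4}$ ($P{\left(J \right)} = \frac{1}{-4} = - \frac{1}{4}$)
$c = \frac{681}{4}$ ($c = \left(3 + 2 \cdot 5\right)^{2} - - \frac{5}{4} = \left(3 + 10\right)^{2} + \frac{5}{4} = 13^{2} + \frac{5}{4} = 169 + \frac{5}{4} = \frac{681}{4} \approx 170.25$)
$c \left(-201\right) 211 = \frac{681}{4} \left(-201\right) 211 = \left(- \frac{136881}{4}\right) 211 = - \frac{28881891}{4}$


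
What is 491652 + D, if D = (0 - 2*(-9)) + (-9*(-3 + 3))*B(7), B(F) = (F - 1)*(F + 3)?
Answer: 491670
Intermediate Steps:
B(F) = (-1 + F)*(3 + F)
D = 18 (D = (0 - 2*(-9)) + (-9*(-3 + 3))*(-3 + 7² + 2*7) = (0 + 18) + (-9*0)*(-3 + 49 + 14) = 18 + 0*60 = 18 + 0 = 18)
491652 + D = 491652 + 18 = 491670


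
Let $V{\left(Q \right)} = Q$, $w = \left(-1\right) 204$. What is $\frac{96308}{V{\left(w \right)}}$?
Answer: $- \frac{24077}{51} \approx -472.1$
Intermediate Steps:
$w = -204$
$\frac{96308}{V{\left(w \right)}} = \frac{96308}{-204} = 96308 \left(- \frac{1}{204}\right) = - \frac{24077}{51}$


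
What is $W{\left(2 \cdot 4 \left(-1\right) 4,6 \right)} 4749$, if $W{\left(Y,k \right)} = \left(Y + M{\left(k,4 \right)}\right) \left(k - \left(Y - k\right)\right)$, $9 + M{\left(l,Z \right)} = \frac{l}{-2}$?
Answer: $-9194064$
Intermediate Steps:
$M{\left(l,Z \right)} = -9 - \frac{l}{2}$ ($M{\left(l,Z \right)} = -9 + \frac{l}{-2} = -9 + l \left(- \frac{1}{2}\right) = -9 - \frac{l}{2}$)
$W{\left(Y,k \right)} = \left(- Y + 2 k\right) \left(-9 + Y - \frac{k}{2}\right)$ ($W{\left(Y,k \right)} = \left(Y - \left(9 + \frac{k}{2}\right)\right) \left(k - \left(Y - k\right)\right) = \left(-9 + Y - \frac{k}{2}\right) \left(- Y + 2 k\right) = \left(- Y + 2 k\right) \left(-9 + Y - \frac{k}{2}\right)$)
$W{\left(2 \cdot 4 \left(-1\right) 4,6 \right)} 4749 = \left(- \left(2 \cdot 4 \left(-1\right) 4\right)^{2} - 6^{2} - 108 + 9 \cdot 2 \cdot 4 \left(-1\right) 4 + \frac{5}{2} \cdot 2 \cdot 4 \left(-1\right) 4 \cdot 6\right) 4749 = \left(- \left(2 \left(\left(-4\right) 4\right)\right)^{2} - 36 - 108 + 9 \cdot 2 \left(\left(-4\right) 4\right) + \frac{5}{2} \cdot 2 \left(\left(-4\right) 4\right) 6\right) 4749 = \left(- \left(2 \left(-16\right)\right)^{2} - 36 - 108 + 9 \cdot 2 \left(-16\right) + \frac{5}{2} \cdot 2 \left(-16\right) 6\right) 4749 = \left(- \left(-32\right)^{2} - 36 - 108 + 9 \left(-32\right) + \frac{5}{2} \left(-32\right) 6\right) 4749 = \left(\left(-1\right) 1024 - 36 - 108 - 288 - 480\right) 4749 = \left(-1024 - 36 - 108 - 288 - 480\right) 4749 = \left(-1936\right) 4749 = -9194064$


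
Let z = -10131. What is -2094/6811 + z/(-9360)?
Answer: 16467467/21250320 ≈ 0.77493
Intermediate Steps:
-2094/6811 + z/(-9360) = -2094/6811 - 10131/(-9360) = -2094*1/6811 - 10131*(-1/9360) = -2094/6811 + 3377/3120 = 16467467/21250320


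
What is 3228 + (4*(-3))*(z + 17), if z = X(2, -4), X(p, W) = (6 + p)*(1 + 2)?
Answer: 2736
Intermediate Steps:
X(p, W) = 18 + 3*p (X(p, W) = (6 + p)*3 = 18 + 3*p)
z = 24 (z = 18 + 3*2 = 18 + 6 = 24)
3228 + (4*(-3))*(z + 17) = 3228 + (4*(-3))*(24 + 17) = 3228 - 12*41 = 3228 - 492 = 2736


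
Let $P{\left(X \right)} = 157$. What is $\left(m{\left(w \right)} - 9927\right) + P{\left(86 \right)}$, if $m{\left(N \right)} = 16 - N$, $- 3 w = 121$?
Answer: $- \frac{29141}{3} \approx -9713.7$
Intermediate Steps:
$w = - \frac{121}{3}$ ($w = \left(- \frac{1}{3}\right) 121 = - \frac{121}{3} \approx -40.333$)
$\left(m{\left(w \right)} - 9927\right) + P{\left(86 \right)} = \left(\left(16 - - \frac{121}{3}\right) - 9927\right) + 157 = \left(\left(16 + \frac{121}{3}\right) - 9927\right) + 157 = \left(\frac{169}{3} - 9927\right) + 157 = - \frac{29612}{3} + 157 = - \frac{29141}{3}$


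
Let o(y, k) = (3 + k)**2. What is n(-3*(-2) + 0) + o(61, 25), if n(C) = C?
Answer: 790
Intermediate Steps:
n(-3*(-2) + 0) + o(61, 25) = (-3*(-2) + 0) + (3 + 25)**2 = (6 + 0) + 28**2 = 6 + 784 = 790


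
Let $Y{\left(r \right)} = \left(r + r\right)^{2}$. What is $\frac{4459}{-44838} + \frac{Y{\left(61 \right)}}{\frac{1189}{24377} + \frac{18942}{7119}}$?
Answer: $\frac{5514904383409601}{1003973262750} \approx 5493.1$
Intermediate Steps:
$Y{\left(r \right)} = 4 r^{2}$ ($Y{\left(r \right)} = \left(2 r\right)^{2} = 4 r^{2}$)
$\frac{4459}{-44838} + \frac{Y{\left(61 \right)}}{\frac{1189}{24377} + \frac{18942}{7119}} = \frac{4459}{-44838} + \frac{4 \cdot 61^{2}}{\frac{1189}{24377} + \frac{18942}{7119}} = 4459 \left(- \frac{1}{44838}\right) + \frac{4 \cdot 3721}{1189 \cdot \frac{1}{24377} + 18942 \cdot \frac{1}{7119}} = - \frac{4459}{44838} + \frac{14884}{\frac{1189}{24377} + \frac{902}{339}} = - \frac{4459}{44838} + \frac{14884}{\frac{22391125}{8263803}} = - \frac{4459}{44838} + 14884 \cdot \frac{8263803}{22391125} = - \frac{4459}{44838} + \frac{122998443852}{22391125} = \frac{5514904383409601}{1003973262750}$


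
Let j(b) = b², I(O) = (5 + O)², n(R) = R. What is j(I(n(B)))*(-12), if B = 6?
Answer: -175692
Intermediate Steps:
j(I(n(B)))*(-12) = ((5 + 6)²)²*(-12) = (11²)²*(-12) = 121²*(-12) = 14641*(-12) = -175692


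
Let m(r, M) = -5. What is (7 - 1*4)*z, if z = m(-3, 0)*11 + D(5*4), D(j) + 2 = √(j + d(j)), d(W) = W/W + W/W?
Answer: -171 + 3*√22 ≈ -156.93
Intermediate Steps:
d(W) = 2 (d(W) = 1 + 1 = 2)
D(j) = -2 + √(2 + j) (D(j) = -2 + √(j + 2) = -2 + √(2 + j))
z = -57 + √22 (z = -5*11 + (-2 + √(2 + 5*4)) = -55 + (-2 + √(2 + 20)) = -55 + (-2 + √22) = -57 + √22 ≈ -52.310)
(7 - 1*4)*z = (7 - 1*4)*(-57 + √22) = (7 - 4)*(-57 + √22) = 3*(-57 + √22) = -171 + 3*√22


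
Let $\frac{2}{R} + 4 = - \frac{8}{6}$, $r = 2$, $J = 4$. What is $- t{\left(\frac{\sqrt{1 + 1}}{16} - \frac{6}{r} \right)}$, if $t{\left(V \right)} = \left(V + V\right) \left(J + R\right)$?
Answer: $\frac{87}{4} - \frac{29 \sqrt{2}}{64} \approx 21.109$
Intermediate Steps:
$R = - \frac{3}{8}$ ($R = \frac{2}{-4 - \frac{8}{6}} = \frac{2}{-4 - \frac{4}{3}} = \frac{2}{- \frac{16}{3}} = 2 \left(- \frac{3}{16}\right) = - \frac{3}{8} \approx -0.375$)
$t{\left(V \right)} = \frac{29 V}{4}$ ($t{\left(V \right)} = \left(V + V\right) \left(4 - \frac{3}{8}\right) = 2 V \frac{29}{8} = \frac{29 V}{4}$)
$- t{\left(\frac{\sqrt{1 + 1}}{16} - \frac{6}{r} \right)} = - \frac{29 \left(\frac{\sqrt{1 + 1}}{16} - \frac{6}{2}\right)}{4} = - \frac{29 \left(\sqrt{2} \cdot \frac{1}{16} - 3\right)}{4} = - \frac{29 \left(\frac{\sqrt{2}}{16} - 3\right)}{4} = - \frac{29 \left(-3 + \frac{\sqrt{2}}{16}\right)}{4} = - (- \frac{87}{4} + \frac{29 \sqrt{2}}{64}) = \frac{87}{4} - \frac{29 \sqrt{2}}{64}$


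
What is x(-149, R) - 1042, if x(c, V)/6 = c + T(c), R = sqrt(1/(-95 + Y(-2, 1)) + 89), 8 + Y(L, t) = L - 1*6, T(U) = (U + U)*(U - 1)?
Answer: 266264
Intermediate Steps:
T(U) = 2*U*(-1 + U) (T(U) = (2*U)*(-1 + U) = 2*U*(-1 + U))
Y(L, t) = -14 + L (Y(L, t) = -8 + (L - 1*6) = -8 + (L - 6) = -8 + (-6 + L) = -14 + L)
R = sqrt(1096458)/111 (R = sqrt(1/(-95 + (-14 - 2)) + 89) = sqrt(1/(-95 - 16) + 89) = sqrt(1/(-111) + 89) = sqrt(-1/111 + 89) = sqrt(9878/111) = sqrt(1096458)/111 ≈ 9.4335)
x(c, V) = 6*c + 12*c*(-1 + c) (x(c, V) = 6*(c + 2*c*(-1 + c)) = 6*c + 12*c*(-1 + c))
x(-149, R) - 1042 = 6*(-149)*(-1 + 2*(-149)) - 1042 = 6*(-149)*(-1 - 298) - 1042 = 6*(-149)*(-299) - 1042 = 267306 - 1042 = 266264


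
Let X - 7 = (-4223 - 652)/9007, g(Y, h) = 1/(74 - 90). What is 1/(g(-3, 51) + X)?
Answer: 144112/921777 ≈ 0.15634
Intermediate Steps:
g(Y, h) = -1/16 (g(Y, h) = 1/(-16) = -1/16)
X = 58174/9007 (X = 7 + (-4223 - 652)/9007 = 7 - 4875*1/9007 = 7 - 4875/9007 = 58174/9007 ≈ 6.4588)
1/(g(-3, 51) + X) = 1/(-1/16 + 58174/9007) = 1/(921777/144112) = 144112/921777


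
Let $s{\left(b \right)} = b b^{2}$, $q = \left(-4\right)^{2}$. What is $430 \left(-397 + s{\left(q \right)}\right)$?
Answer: $1590570$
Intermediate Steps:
$q = 16$
$s{\left(b \right)} = b^{3}$
$430 \left(-397 + s{\left(q \right)}\right) = 430 \left(-397 + 16^{3}\right) = 430 \left(-397 + 4096\right) = 430 \cdot 3699 = 1590570$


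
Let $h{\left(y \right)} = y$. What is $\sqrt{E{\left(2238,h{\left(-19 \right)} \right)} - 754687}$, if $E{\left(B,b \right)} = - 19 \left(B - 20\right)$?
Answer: $i \sqrt{796829} \approx 892.65 i$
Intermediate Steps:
$E{\left(B,b \right)} = 380 - 19 B$ ($E{\left(B,b \right)} = - 19 \left(-20 + B\right) = 380 - 19 B$)
$\sqrt{E{\left(2238,h{\left(-19 \right)} \right)} - 754687} = \sqrt{\left(380 - 42522\right) - 754687} = \sqrt{-42142 - 754687} = \sqrt{-796829} = i \sqrt{796829}$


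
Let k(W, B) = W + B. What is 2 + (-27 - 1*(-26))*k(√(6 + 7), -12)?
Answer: 14 - √13 ≈ 10.394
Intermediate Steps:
k(W, B) = B + W
2 + (-27 - 1*(-26))*k(√(6 + 7), -12) = 2 + (-27 - 1*(-26))*(-12 + √(6 + 7)) = 2 + (-27 + 26)*(-12 + √13) = 2 - (-12 + √13) = 2 + (12 - √13) = 14 - √13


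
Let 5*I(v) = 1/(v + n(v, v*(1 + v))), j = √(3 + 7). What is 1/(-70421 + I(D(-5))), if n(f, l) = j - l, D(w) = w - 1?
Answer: -2264035330/159435644649711 + 5*√10/159435644649711 ≈ -1.4200e-5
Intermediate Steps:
D(w) = -1 + w
j = √10 ≈ 3.1623
n(f, l) = √10 - l
I(v) = 1/(5*(v + √10 - v*(1 + v))) (I(v) = 1/(5*(v + (√10 - v*(1 + v)))) = 1/(5*(v + √10 - v*(1 + v))))
1/(-70421 + I(D(-5))) = 1/(-70421 - 1/(-5*√10 + 5*(-1 - 5)²)) = 1/(-70421 - 1/(-5*√10 + 5*(-6)²)) = 1/(-70421 - 1/(-5*√10 + 5*36)) = 1/(-70421 - 1/(-5*√10 + 180)) = 1/(-70421 - 1/(180 - 5*√10))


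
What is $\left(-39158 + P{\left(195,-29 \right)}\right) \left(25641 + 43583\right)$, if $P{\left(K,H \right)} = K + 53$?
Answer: $-2693505840$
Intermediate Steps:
$P{\left(K,H \right)} = 53 + K$
$\left(-39158 + P{\left(195,-29 \right)}\right) \left(25641 + 43583\right) = \left(-39158 + \left(53 + 195\right)\right) \left(25641 + 43583\right) = \left(-39158 + 248\right) 69224 = \left(-38910\right) 69224 = -2693505840$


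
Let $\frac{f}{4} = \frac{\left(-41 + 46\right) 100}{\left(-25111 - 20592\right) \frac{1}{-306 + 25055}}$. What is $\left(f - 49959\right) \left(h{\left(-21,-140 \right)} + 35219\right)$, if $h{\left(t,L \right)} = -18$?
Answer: $- \frac{82115983804577}{45703} \approx -1.7967 \cdot 10^{9}$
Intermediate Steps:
$f = - \frac{49498000}{45703}$ ($f = 4 \frac{\left(-41 + 46\right) 100}{\left(-25111 - 20592\right) \frac{1}{-306 + 25055}} = 4 \frac{5 \cdot 100}{\left(-45703\right) \frac{1}{24749}} = 4 \frac{500}{\left(-45703\right) \frac{1}{24749}} = 4 \frac{500}{- \frac{45703}{24749}} = 4 \cdot 500 \left(- \frac{24749}{45703}\right) = 4 \left(- \frac{12374500}{45703}\right) = - \frac{49498000}{45703} \approx -1083.0$)
$\left(f - 49959\right) \left(h{\left(-21,-140 \right)} + 35219\right) = \left(- \frac{49498000}{45703} - 49959\right) \left(-18 + 35219\right) = \left(- \frac{2332774177}{45703}\right) 35201 = - \frac{82115983804577}{45703}$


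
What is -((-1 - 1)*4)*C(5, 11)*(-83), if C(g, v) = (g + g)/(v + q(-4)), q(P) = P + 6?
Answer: -6640/13 ≈ -510.77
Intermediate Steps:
q(P) = 6 + P
C(g, v) = 2*g/(2 + v) (C(g, v) = (g + g)/(v + (6 - 4)) = (2*g)/(v + 2) = (2*g)/(2 + v) = 2*g/(2 + v))
-((-1 - 1)*4)*C(5, 11)*(-83) = -((-1 - 1)*4)*(2*5/(2 + 11))*(-83) = -(-2*4)*(2*5/13)*(-83) = -(-16*5/13)*(-83) = -(-8*10/13)*(-83) = -(-80)*(-83)/13 = -1*6640/13 = -6640/13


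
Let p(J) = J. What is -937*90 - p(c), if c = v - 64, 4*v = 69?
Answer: -337133/4 ≈ -84283.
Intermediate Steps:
v = 69/4 (v = (¼)*69 = 69/4 ≈ 17.250)
c = -187/4 (c = 69/4 - 64 = -187/4 ≈ -46.750)
-937*90 - p(c) = -937*90 - 1*(-187/4) = -84330 + 187/4 = -337133/4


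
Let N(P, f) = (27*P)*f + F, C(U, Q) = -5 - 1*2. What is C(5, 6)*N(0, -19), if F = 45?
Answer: -315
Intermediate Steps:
C(U, Q) = -7 (C(U, Q) = -5 - 2 = -7)
N(P, f) = 45 + 27*P*f (N(P, f) = (27*P)*f + 45 = 27*P*f + 45 = 45 + 27*P*f)
C(5, 6)*N(0, -19) = -7*(45 + 27*0*(-19)) = -7*(45 + 0) = -7*45 = -315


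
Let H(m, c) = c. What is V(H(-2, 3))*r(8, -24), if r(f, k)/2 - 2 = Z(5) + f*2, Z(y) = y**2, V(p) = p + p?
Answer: 516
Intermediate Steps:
V(p) = 2*p
r(f, k) = 54 + 4*f (r(f, k) = 4 + 2*(5**2 + f*2) = 4 + 2*(25 + 2*f) = 4 + (50 + 4*f) = 54 + 4*f)
V(H(-2, 3))*r(8, -24) = (2*3)*(54 + 4*8) = 6*(54 + 32) = 6*86 = 516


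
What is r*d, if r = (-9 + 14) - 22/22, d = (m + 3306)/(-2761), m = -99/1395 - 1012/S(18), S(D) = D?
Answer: -18133364/3851595 ≈ -4.7080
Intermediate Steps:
m = -78529/1395 (m = -99/1395 - 1012/18 = -99*1/1395 - 1012*1/18 = -11/155 - 506/9 = -78529/1395 ≈ -56.293)
d = -4533341/3851595 (d = (-78529/1395 + 3306)/(-2761) = (4533341/1395)*(-1/2761) = -4533341/3851595 ≈ -1.1770)
r = 4 (r = 5 - 22*1/22 = 5 - 1 = 4)
r*d = 4*(-4533341/3851595) = -18133364/3851595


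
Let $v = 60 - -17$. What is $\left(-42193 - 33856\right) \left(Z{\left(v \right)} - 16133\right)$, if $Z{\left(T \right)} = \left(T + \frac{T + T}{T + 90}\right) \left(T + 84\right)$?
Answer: $\frac{45562324782}{167} \approx 2.7283 \cdot 10^{8}$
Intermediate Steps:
$v = 77$ ($v = 60 + 17 = 77$)
$Z{\left(T \right)} = \left(84 + T\right) \left(T + \frac{2 T}{90 + T}\right)$ ($Z{\left(T \right)} = \left(T + \frac{2 T}{90 + T}\right) \left(84 + T\right) = \left(84 + T\right) \left(T + \frac{2 T}{90 + T}\right)$)
$\left(-42193 - 33856\right) \left(Z{\left(v \right)} - 16133\right) = \left(-42193 - 33856\right) \left(\frac{77 \left(7728 + 77^{2} + 176 \cdot 77\right)}{90 + 77} - 16133\right) = \left(-42193 - 33856\right) \left(\frac{77 \left(7728 + 5929 + 13552\right)}{167} - 16133\right) = \left(-42193 - 33856\right) \left(77 \cdot \frac{1}{167} \cdot 27209 - 16133\right) = - 76049 \left(\frac{2095093}{167} - 16133\right) = \left(-76049\right) \left(- \frac{599118}{167}\right) = \frac{45562324782}{167}$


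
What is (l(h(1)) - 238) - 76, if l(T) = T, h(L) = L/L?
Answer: -313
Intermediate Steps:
h(L) = 1
(l(h(1)) - 238) - 76 = (1 - 238) - 76 = -237 - 76 = -313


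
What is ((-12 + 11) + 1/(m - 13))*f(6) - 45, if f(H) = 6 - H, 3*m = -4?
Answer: -45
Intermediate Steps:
m = -4/3 (m = (⅓)*(-4) = -4/3 ≈ -1.3333)
((-12 + 11) + 1/(m - 13))*f(6) - 45 = ((-12 + 11) + 1/(-4/3 - 13))*(6 - 1*6) - 45 = (-1 + 1/(-43/3))*(6 - 6) - 45 = (-1 - 3/43)*0 - 45 = -46/43*0 - 45 = 0 - 45 = -45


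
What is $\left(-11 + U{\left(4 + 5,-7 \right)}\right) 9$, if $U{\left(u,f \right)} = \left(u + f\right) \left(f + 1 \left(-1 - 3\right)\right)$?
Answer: $-297$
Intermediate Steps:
$U{\left(u,f \right)} = \left(-4 + f\right) \left(f + u\right)$ ($U{\left(u,f \right)} = \left(f + u\right) \left(f + 1 \left(-4\right)\right) = \left(f + u\right) \left(f - 4\right) = \left(f + u\right) \left(-4 + f\right) = \left(-4 + f\right) \left(f + u\right)$)
$\left(-11 + U{\left(4 + 5,-7 \right)}\right) 9 = \left(-11 - \left(-28 - 49 + 11 \left(4 + 5\right)\right)\right) 9 = \left(-11 + \left(49 + 28 - 36 - 63\right)\right) 9 = \left(-11 - 22\right) 9 = \left(-33\right) 9 = -297$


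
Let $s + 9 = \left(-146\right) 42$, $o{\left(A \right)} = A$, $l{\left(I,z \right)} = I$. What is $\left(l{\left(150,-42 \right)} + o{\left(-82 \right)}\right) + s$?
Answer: $-6073$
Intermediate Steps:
$s = -6141$ ($s = -9 - 6132 = -6141$)
$\left(l{\left(150,-42 \right)} + o{\left(-82 \right)}\right) + s = \left(150 - 82\right) - 6141 = 68 - 6141 = -6073$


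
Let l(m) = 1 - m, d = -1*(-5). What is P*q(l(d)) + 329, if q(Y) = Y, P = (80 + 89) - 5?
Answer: -327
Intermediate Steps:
d = 5
P = 164 (P = 169 - 5 = 164)
P*q(l(d)) + 329 = 164*(1 - 1*5) + 329 = 164*(1 - 5) + 329 = 164*(-4) + 329 = -656 + 329 = -327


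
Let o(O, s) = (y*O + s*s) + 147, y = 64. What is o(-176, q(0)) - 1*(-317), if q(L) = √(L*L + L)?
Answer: -10800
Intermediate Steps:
q(L) = √(L + L²) (q(L) = √(L² + L) = √(L + L²))
o(O, s) = 147 + s² + 64*O (o(O, s) = (64*O + s*s) + 147 = (64*O + s²) + 147 = (s² + 64*O) + 147 = 147 + s² + 64*O)
o(-176, q(0)) - 1*(-317) = (147 + (√(0*(1 + 0)))² + 64*(-176)) - 1*(-317) = (147 + (√(0*1))² - 11264) + 317 = (147 + (√0)² - 11264) + 317 = (147 + 0² - 11264) + 317 = (147 + 0 - 11264) + 317 = -11117 + 317 = -10800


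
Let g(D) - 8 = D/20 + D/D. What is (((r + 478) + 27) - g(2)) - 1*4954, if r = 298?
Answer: -41601/10 ≈ -4160.1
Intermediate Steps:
g(D) = 9 + D/20 (g(D) = 8 + (D/20 + D/D) = 8 + (D*(1/20) + 1) = 8 + (D/20 + 1) = 8 + (1 + D/20) = 9 + D/20)
(((r + 478) + 27) - g(2)) - 1*4954 = (((298 + 478) + 27) - (9 + (1/20)*2)) - 1*4954 = ((776 + 27) - (9 + 1/10)) - 4954 = (803 - 1*91/10) - 4954 = (803 - 91/10) - 4954 = 7939/10 - 4954 = -41601/10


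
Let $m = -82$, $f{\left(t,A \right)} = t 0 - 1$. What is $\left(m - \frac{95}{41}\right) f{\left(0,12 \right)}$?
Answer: $\frac{3457}{41} \approx 84.317$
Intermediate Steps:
$f{\left(t,A \right)} = -1$ ($f{\left(t,A \right)} = 0 - 1 = -1$)
$\left(m - \frac{95}{41}\right) f{\left(0,12 \right)} = \left(-82 - \frac{95}{41}\right) \left(-1\right) = \left(- \frac{3457}{41}\right) \left(-1\right) = \frac{3457}{41}$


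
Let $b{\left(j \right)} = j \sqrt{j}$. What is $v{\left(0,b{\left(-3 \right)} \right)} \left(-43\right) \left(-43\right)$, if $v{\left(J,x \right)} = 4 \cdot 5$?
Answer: $36980$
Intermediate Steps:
$b{\left(j \right)} = j^{\frac{3}{2}}$
$v{\left(J,x \right)} = 20$
$v{\left(0,b{\left(-3 \right)} \right)} \left(-43\right) \left(-43\right) = 20 \left(-43\right) \left(-43\right) = \left(-860\right) \left(-43\right) = 36980$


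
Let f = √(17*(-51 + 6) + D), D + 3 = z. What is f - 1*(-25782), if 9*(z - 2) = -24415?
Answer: 25782 + I*√31309/3 ≈ 25782.0 + 58.981*I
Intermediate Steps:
z = -24397/9 (z = 2 + (⅑)*(-24415) = 2 - 24415/9 = -24397/9 ≈ -2710.8)
D = -24424/9 (D = -3 - 24397/9 = -24424/9 ≈ -2713.8)
f = I*√31309/3 (f = √(17*(-51 + 6) - 24424/9) = √(17*(-45) - 24424/9) = √(-765 - 24424/9) = √(-31309/9) = I*√31309/3 ≈ 58.981*I)
f - 1*(-25782) = I*√31309/3 - 1*(-25782) = I*√31309/3 + 25782 = 25782 + I*√31309/3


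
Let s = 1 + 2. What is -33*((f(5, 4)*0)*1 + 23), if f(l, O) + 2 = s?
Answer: -759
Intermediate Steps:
s = 3
f(l, O) = 1 (f(l, O) = -2 + 3 = 1)
-33*((f(5, 4)*0)*1 + 23) = -33*((1*0)*1 + 23) = -33*(0*1 + 23) = -33*(0 + 23) = -33*23 = -759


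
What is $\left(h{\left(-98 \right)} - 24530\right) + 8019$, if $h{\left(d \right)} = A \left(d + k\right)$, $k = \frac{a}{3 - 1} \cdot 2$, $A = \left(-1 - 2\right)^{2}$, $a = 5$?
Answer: $-17348$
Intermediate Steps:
$A = 9$ ($A = \left(-3\right)^{2} = 9$)
$k = 5$ ($k = \frac{5}{3 - 1} \cdot 2 = \frac{5}{2} \cdot 2 = 5$)
$h{\left(d \right)} = 45 + 9 d$ ($h{\left(d \right)} = 9 \left(d + 5\right) = 9 \left(5 + d\right) = 45 + 9 d$)
$\left(h{\left(-98 \right)} - 24530\right) + 8019 = \left(\left(45 + 9 \left(-98\right)\right) - 24530\right) + 8019 = \left(\left(45 - 882\right) - 24530\right) + 8019 = \left(-837 - 24530\right) + 8019 = -25367 + 8019 = -17348$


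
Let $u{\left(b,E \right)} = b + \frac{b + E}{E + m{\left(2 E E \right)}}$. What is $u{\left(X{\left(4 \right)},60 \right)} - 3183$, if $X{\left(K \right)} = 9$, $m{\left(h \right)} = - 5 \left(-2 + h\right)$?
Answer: $- \frac{114041889}{35930} \approx -3174.0$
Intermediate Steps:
$m{\left(h \right)} = 10 - 5 h$
$u{\left(b,E \right)} = b + \frac{E + b}{10 + E - 10 E^{2}}$ ($u{\left(b,E \right)} = b + \frac{b + E}{E - \left(-10 + 5 \cdot 2 E E\right)} = b + \frac{E + b}{E - \left(-10 + 5 \cdot 2 E^{2}\right)} = b + \frac{E + b}{E - \left(-10 + 10 E^{2}\right)} = b + \frac{E + b}{10 + E - 10 E^{2}}$)
$u{\left(X{\left(4 \right)},60 \right)} - 3183 = \frac{60 + 9 + 60 \cdot 9 - 90 \left(-1 + 60^{2}\right)}{10 + 60 - 10 \cdot 60^{2}} - 3183 = \frac{60 + 9 + 540 - 90 \left(-1 + 3600\right)}{10 + 60 - 36000} - 3183 = \frac{60 + 9 + 540 - 90 \cdot 3599}{10 + 60 - 36000} - 3183 = \frac{60 + 9 + 540 - 323910}{-35930} - 3183 = \left(- \frac{1}{35930}\right) \left(-323301\right) - 3183 = \frac{323301}{35930} - 3183 = - \frac{114041889}{35930}$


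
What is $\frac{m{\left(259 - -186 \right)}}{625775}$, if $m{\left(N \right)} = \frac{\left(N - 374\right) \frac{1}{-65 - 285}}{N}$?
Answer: $- \frac{71}{97464456250} \approx -7.2847 \cdot 10^{-10}$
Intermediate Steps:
$m{\left(N \right)} = \frac{\frac{187}{175} - \frac{N}{350}}{N}$ ($m{\left(N \right)} = \frac{\left(-374 + N\right) \frac{1}{-350}}{N} = \frac{\left(-374 + N\right) \left(- \frac{1}{350}\right)}{N} = \frac{\frac{187}{175} - \frac{N}{350}}{N}$)
$\frac{m{\left(259 - -186 \right)}}{625775} = \frac{\frac{1}{350} \frac{1}{259 - -186} \left(374 - \left(259 - -186\right)\right)}{625775} = \frac{374 - \left(259 + 186\right)}{350 \left(259 + 186\right)} \frac{1}{625775} = \frac{374 - 445}{350 \cdot 445} \cdot \frac{1}{625775} = \frac{1}{350} \cdot \frac{1}{445} \left(374 - 445\right) \frac{1}{625775} = \frac{1}{350} \cdot \frac{1}{445} \left(-71\right) \frac{1}{625775} = \left(- \frac{71}{155750}\right) \frac{1}{625775} = - \frac{71}{97464456250}$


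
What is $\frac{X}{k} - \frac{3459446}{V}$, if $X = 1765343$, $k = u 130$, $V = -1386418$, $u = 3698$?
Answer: $\frac{2055298690707}{333253294660} \approx 6.1674$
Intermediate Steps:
$k = 480740$ ($k = 3698 \cdot 130 = 480740$)
$\frac{X}{k} - \frac{3459446}{V} = \frac{1765343}{480740} - \frac{3459446}{-1386418} = 1765343 \cdot \frac{1}{480740} - - \frac{1729723}{693209} = \frac{1765343}{480740} + \frac{1729723}{693209} = \frac{2055298690707}{333253294660}$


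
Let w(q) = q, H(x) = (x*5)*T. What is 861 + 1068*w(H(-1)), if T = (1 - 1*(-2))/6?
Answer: -1809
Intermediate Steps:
T = ½ (T = (1 + 2)*(⅙) = 3*(⅙) = ½ ≈ 0.50000)
H(x) = 5*x/2 (H(x) = (x*5)*(½) = (5*x)*(½) = 5*x/2)
861 + 1068*w(H(-1)) = 861 + 1068*((5/2)*(-1)) = 861 + 1068*(-5/2) = 861 - 2670 = -1809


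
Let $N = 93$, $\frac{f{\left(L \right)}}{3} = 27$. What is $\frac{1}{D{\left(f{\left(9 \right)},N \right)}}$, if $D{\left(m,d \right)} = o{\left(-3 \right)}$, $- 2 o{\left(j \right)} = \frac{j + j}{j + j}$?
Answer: $-2$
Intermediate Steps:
$f{\left(L \right)} = 81$ ($f{\left(L \right)} = 3 \cdot 27 = 81$)
$o{\left(j \right)} = - \frac{1}{2}$ ($o{\left(j \right)} = - \frac{\left(j + j\right) \frac{1}{j + j}}{2} = - \frac{2 j \frac{1}{2 j}}{2} = \left(- \frac{1}{2}\right) 1 = - \frac{1}{2}$)
$D{\left(m,d \right)} = - \frac{1}{2}$
$\frac{1}{D{\left(f{\left(9 \right)},N \right)}} = \frac{1}{- \frac{1}{2}} = -2$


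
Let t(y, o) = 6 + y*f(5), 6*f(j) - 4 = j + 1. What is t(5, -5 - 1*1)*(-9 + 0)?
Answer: -129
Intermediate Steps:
f(j) = 5/6 + j/6 (f(j) = 2/3 + (j + 1)/6 = 2/3 + (1 + j)/6 = 2/3 + (1/6 + j/6) = 5/6 + j/6)
t(y, o) = 6 + 5*y/3 (t(y, o) = 6 + y*(5/6 + (1/6)*5) = 6 + y*(5/6 + 5/6) = 6 + y*(5/3) = 6 + 5*y/3)
t(5, -5 - 1*1)*(-9 + 0) = (6 + (5/3)*5)*(-9 + 0) = (6 + 25/3)*(-9) = (43/3)*(-9) = -129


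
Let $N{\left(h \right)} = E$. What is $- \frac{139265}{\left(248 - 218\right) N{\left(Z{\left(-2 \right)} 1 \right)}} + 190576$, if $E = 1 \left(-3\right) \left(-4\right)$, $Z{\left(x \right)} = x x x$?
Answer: $\frac{13693619}{72} \approx 1.9019 \cdot 10^{5}$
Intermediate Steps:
$Z{\left(x \right)} = x^{3}$ ($Z{\left(x \right)} = x^{2} x = x^{3}$)
$E = 12$ ($E = \left(-3\right) \left(-4\right) = 12$)
$N{\left(h \right)} = 12$
$- \frac{139265}{\left(248 - 218\right) N{\left(Z{\left(-2 \right)} 1 \right)}} + 190576 = - \frac{139265}{\left(248 - 218\right) 12} + 190576 = - \frac{139265}{30 \cdot 12} + 190576 = - \frac{139265}{360} + 190576 = \left(-139265\right) \frac{1}{360} + 190576 = - \frac{27853}{72} + 190576 = \frac{13693619}{72}$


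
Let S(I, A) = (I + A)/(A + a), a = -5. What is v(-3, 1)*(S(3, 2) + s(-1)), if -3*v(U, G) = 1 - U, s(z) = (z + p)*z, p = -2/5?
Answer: 16/45 ≈ 0.35556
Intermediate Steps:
p = -⅖ (p = -2*⅕ = -⅖ ≈ -0.40000)
s(z) = z*(-⅖ + z) (s(z) = (z - ⅖)*z = (-⅖ + z)*z = z*(-⅖ + z))
S(I, A) = (A + I)/(-5 + A) (S(I, A) = (I + A)/(A - 5) = (A + I)/(-5 + A))
v(U, G) = -⅓ + U/3 (v(U, G) = -(1 - U)/3 = -⅓ + U/3)
v(-3, 1)*(S(3, 2) + s(-1)) = (-⅓ + (⅓)*(-3))*((2 + 3)/(-5 + 2) + (⅕)*(-1)*(-2 + 5*(-1))) = (-⅓ - 1)*(5/(-3) + (⅕)*(-1)*(-2 - 5)) = -4*(-⅓*5 + (⅕)*(-1)*(-7))/3 = -4*(-5/3 + 7/5)/3 = -4/3*(-4/15) = 16/45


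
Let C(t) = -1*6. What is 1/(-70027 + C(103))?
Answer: -1/70033 ≈ -1.4279e-5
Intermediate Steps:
C(t) = -6
1/(-70027 + C(103)) = 1/(-70027 - 6) = 1/(-70033) = -1/70033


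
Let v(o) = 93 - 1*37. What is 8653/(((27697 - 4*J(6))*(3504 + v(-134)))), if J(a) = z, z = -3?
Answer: 8653/98644040 ≈ 8.7719e-5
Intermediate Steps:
v(o) = 56 (v(o) = 93 - 37 = 56)
J(a) = -3
8653/(((27697 - 4*J(6))*(3504 + v(-134)))) = 8653/(((27697 - 4*(-3))*(3504 + 56))) = 8653/(((27697 + 12)*3560)) = 8653/((27709*3560)) = 8653/98644040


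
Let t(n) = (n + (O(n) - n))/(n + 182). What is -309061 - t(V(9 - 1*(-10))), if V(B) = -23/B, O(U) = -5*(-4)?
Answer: -212324983/687 ≈ -3.0906e+5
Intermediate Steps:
O(U) = 20
t(n) = 20/(182 + n) (t(n) = (n + (20 - n))/(n + 182) = 20/(182 + n))
-309061 - t(V(9 - 1*(-10))) = -309061 - 20/(182 - 23/(9 - 1*(-10))) = -309061 - 20/(182 - 23/(9 + 10)) = -309061 - 20/(182 - 23/19) = -309061 - 20/3435/19 = -309061 - 20*19/3435 = -309061 - 1*76/687 = -309061 - 76/687 = -212324983/687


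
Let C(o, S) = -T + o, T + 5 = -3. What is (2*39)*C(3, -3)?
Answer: 858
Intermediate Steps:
T = -8 (T = -5 - 3 = -8)
C(o, S) = 8 + o (C(o, S) = -1*(-8) + o = 8 + o)
(2*39)*C(3, -3) = (2*39)*(8 + 3) = 78*11 = 858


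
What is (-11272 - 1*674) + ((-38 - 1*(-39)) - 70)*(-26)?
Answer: -10152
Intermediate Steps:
(-11272 - 1*674) + ((-38 - 1*(-39)) - 70)*(-26) = (-11272 - 674) + ((-38 + 39) - 70)*(-26) = -11946 + (1 - 70)*(-26) = -11946 - 69*(-26) = -11946 + 1794 = -10152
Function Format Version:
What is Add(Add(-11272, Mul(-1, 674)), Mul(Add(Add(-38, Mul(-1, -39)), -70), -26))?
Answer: -10152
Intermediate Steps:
Add(Add(-11272, Mul(-1, 674)), Mul(Add(Add(-38, Mul(-1, -39)), -70), -26)) = Add(Add(-11272, -674), Mul(Add(Add(-38, 39), -70), -26)) = Add(-11946, Mul(Add(1, -70), -26)) = Add(-11946, Mul(-69, -26)) = Add(-11946, 1794) = -10152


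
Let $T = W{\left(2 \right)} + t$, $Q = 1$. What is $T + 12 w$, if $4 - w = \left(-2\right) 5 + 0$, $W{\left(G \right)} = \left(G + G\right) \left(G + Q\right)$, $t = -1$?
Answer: $179$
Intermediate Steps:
$W{\left(G \right)} = 2 G \left(1 + G\right)$ ($W{\left(G \right)} = \left(G + G\right) \left(G + 1\right) = 2 G \left(1 + G\right)$)
$w = 14$ ($w = 4 - \left(\left(-2\right) 5 + 0\right) = 4 - \left(-10 + 0\right) = 4 - -10 = 4 + 10 = 14$)
$T = 11$ ($T = 2 \cdot 2 \left(1 + 2\right) - 1 = 2 \cdot 2 \cdot 3 - 1 = 12 - 1 = 11$)
$T + 12 w = 11 + 12 \cdot 14 = 11 + 168 = 179$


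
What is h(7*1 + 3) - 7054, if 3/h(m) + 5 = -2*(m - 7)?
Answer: -77597/11 ≈ -7054.3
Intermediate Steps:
h(m) = 3/(9 - 2*m) (h(m) = 3/(-5 - 2*(m - 7)) = 3/(-5 - 2*(-7 + m)) = 3/(-5 + (14 - 2*m)) = 3/(9 - 2*m))
h(7*1 + 3) - 7054 = -3/(-9 + 2*(7*1 + 3)) - 7054 = -3/(-9 + 2*(7 + 3)) - 7054 = -3/(-9 + 2*10) - 7054 = -3/(-9 + 20) - 7054 = -3/11 - 7054 = -77597/11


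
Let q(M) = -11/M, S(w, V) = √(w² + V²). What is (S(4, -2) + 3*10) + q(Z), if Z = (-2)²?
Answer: 109/4 + 2*√5 ≈ 31.722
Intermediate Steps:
S(w, V) = √(V² + w²)
Z = 4
(S(4, -2) + 3*10) + q(Z) = (√((-2)² + 4²) + 3*10) - 11/4 = (√(4 + 16) + 30) - 11*¼ = (√20 + 30) - 11/4 = (2*√5 + 30) - 11/4 = (30 + 2*√5) - 11/4 = 109/4 + 2*√5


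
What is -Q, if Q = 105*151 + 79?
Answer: -15934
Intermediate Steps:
Q = 15934 (Q = 15855 + 79 = 15934)
-Q = -1*15934 = -15934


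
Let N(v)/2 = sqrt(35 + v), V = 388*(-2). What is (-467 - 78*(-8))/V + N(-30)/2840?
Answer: -157/776 + sqrt(5)/1420 ≈ -0.20074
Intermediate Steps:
V = -776
N(v) = 2*sqrt(35 + v)
(-467 - 78*(-8))/V + N(-30)/2840 = (-467 - 78*(-8))/(-776) + (2*sqrt(35 - 30))/2840 = (-467 + 624)*(-1/776) + (2*sqrt(5))*(1/2840) = 157*(-1/776) + sqrt(5)/1420 = -157/776 + sqrt(5)/1420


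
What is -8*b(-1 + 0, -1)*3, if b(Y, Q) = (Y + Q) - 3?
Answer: 120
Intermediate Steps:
b(Y, Q) = -3 + Q + Y (b(Y, Q) = (Q + Y) - 3 = -3 + Q + Y)
-8*b(-1 + 0, -1)*3 = -8*(-3 - 1 + (-1 + 0))*3 = -8*(-3 - 1 - 1)*3 = -8*(-5)*3 = 40*3 = 120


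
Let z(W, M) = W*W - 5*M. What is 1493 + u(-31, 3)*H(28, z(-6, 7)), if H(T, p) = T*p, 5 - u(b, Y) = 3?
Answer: 1549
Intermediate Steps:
u(b, Y) = 2 (u(b, Y) = 5 - 1*3 = 5 - 3 = 2)
z(W, M) = W**2 - 5*M
1493 + u(-31, 3)*H(28, z(-6, 7)) = 1493 + 2*(28*((-6)**2 - 5*7)) = 1493 + 2*(28*(36 - 35)) = 1493 + 2*(28*1) = 1493 + 2*28 = 1493 + 56 = 1549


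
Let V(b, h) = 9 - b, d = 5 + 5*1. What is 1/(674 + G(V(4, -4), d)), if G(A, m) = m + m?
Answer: 1/694 ≈ 0.0014409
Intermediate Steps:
d = 10 (d = 5 + 5 = 10)
G(A, m) = 2*m
1/(674 + G(V(4, -4), d)) = 1/(674 + 2*10) = 1/(674 + 20) = 1/694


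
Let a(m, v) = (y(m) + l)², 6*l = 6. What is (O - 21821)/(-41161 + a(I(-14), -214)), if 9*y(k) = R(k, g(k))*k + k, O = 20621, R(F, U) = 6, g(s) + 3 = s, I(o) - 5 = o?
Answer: 48/1645 ≈ 0.029179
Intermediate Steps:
l = 1 (l = (⅙)*6 = 1)
I(o) = 5 + o
g(s) = -3 + s
y(k) = 7*k/9 (y(k) = (6*k + k)/9 = (7*k)/9 = 7*k/9)
a(m, v) = (1 + 7*m/9)² (a(m, v) = (7*m/9 + 1)² = (1 + 7*m/9)²)
(O - 21821)/(-41161 + a(I(-14), -214)) = (20621 - 21821)/(-41161 + (9 + 7*(5 - 14))²/81) = -1200/(-41161 + (9 + 7*(-9))²/81) = -1200/(-41161 + (9 - 63)²/81) = -1200/(-41161 + (1/81)*(-54)²) = -1200/(-41161 + (1/81)*2916) = -1200/(-41161 + 36) = -1200/(-41125) = -1200*(-1/41125) = 48/1645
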